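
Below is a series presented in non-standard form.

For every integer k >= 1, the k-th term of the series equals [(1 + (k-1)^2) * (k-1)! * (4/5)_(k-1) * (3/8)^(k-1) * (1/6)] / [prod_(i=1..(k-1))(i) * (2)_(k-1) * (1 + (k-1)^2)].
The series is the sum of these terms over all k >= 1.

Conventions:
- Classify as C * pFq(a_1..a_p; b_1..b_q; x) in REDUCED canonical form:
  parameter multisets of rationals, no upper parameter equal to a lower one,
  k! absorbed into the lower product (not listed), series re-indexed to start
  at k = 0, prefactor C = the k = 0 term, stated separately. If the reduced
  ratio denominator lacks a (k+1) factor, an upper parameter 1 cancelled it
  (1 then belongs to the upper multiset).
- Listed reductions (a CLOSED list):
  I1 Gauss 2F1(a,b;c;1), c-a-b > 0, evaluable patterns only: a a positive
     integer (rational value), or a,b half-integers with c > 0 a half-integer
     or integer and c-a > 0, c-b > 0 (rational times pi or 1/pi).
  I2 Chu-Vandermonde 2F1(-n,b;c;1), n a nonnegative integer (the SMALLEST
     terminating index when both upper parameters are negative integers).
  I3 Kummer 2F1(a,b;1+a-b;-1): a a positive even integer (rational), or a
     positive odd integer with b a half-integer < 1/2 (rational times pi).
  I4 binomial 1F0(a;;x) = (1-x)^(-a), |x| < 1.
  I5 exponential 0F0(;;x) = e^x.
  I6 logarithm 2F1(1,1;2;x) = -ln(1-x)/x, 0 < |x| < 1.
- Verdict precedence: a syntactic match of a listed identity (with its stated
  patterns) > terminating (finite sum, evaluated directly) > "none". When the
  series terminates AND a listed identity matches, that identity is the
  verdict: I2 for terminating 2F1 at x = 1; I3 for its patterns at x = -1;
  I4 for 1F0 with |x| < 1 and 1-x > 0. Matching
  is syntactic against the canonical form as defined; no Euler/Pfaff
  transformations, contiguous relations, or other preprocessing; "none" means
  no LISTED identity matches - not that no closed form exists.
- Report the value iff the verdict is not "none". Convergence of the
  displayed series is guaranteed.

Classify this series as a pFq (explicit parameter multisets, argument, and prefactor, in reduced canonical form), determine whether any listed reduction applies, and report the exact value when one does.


Key observation: t_0 being 1/6, the factor k^2 + 1 cancels (top and bottom), leaving C = 1/6, x = 3/8.
Consecutive-term ratio: r(k) = (3/8) * (k+4/5) (k+1) / [(k+2) (k+1)] - poly over poly, x = (3/8) from leading terms; C = 1/6 at k = 0.

The series (x = 3/8) is 2F1: upper {4/5, 1}, lower {2}, prefactor 1/6. Verdict: none - at argument 3/8 the multisets {4/5, 1} ; {2} match no listed identity.


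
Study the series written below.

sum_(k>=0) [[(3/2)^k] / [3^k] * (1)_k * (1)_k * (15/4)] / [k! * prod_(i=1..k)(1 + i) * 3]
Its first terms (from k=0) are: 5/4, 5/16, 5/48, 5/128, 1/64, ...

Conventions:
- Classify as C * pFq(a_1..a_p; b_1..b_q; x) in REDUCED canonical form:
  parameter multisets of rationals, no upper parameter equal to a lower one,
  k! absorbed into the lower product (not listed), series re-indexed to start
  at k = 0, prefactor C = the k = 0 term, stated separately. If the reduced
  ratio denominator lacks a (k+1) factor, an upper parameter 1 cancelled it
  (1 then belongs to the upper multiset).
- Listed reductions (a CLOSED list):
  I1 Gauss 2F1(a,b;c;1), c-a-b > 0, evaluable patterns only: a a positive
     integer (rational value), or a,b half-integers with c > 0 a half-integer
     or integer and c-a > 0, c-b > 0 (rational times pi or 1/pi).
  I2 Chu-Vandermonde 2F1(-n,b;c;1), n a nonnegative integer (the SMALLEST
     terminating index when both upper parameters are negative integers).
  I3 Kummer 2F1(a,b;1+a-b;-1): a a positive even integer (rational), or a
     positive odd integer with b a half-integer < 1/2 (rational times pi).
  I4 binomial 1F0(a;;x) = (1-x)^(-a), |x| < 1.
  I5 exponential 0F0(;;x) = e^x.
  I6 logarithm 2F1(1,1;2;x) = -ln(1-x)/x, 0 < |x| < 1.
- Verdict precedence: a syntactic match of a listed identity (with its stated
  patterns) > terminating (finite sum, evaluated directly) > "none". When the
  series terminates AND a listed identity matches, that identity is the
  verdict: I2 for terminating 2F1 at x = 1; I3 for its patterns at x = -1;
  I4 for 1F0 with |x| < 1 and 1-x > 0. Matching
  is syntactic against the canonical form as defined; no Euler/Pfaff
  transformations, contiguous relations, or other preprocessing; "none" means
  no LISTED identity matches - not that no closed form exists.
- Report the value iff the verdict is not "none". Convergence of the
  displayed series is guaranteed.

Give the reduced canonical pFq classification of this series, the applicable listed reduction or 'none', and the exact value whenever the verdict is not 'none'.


Reduced: x = 1/2, 2F1, upper = {1, 1}, lower = {2}, C = 5/4. Verdict: the logarithmic series (I6) fires (the logarithm: parameters (1,1;2), x = 1/2). Its exact value is (-5/2) * ln(1/2).

The tell: from the first term 5/4: the two k-th powers (prefactor 5/4) combine into one argument.
Adjacent-term ratio: r(k) = (1/2) * (k+1) (k+1) / [(k+2) (k+1)] - rational; roots negated = parameters, x = (1/2), C = 5/4.


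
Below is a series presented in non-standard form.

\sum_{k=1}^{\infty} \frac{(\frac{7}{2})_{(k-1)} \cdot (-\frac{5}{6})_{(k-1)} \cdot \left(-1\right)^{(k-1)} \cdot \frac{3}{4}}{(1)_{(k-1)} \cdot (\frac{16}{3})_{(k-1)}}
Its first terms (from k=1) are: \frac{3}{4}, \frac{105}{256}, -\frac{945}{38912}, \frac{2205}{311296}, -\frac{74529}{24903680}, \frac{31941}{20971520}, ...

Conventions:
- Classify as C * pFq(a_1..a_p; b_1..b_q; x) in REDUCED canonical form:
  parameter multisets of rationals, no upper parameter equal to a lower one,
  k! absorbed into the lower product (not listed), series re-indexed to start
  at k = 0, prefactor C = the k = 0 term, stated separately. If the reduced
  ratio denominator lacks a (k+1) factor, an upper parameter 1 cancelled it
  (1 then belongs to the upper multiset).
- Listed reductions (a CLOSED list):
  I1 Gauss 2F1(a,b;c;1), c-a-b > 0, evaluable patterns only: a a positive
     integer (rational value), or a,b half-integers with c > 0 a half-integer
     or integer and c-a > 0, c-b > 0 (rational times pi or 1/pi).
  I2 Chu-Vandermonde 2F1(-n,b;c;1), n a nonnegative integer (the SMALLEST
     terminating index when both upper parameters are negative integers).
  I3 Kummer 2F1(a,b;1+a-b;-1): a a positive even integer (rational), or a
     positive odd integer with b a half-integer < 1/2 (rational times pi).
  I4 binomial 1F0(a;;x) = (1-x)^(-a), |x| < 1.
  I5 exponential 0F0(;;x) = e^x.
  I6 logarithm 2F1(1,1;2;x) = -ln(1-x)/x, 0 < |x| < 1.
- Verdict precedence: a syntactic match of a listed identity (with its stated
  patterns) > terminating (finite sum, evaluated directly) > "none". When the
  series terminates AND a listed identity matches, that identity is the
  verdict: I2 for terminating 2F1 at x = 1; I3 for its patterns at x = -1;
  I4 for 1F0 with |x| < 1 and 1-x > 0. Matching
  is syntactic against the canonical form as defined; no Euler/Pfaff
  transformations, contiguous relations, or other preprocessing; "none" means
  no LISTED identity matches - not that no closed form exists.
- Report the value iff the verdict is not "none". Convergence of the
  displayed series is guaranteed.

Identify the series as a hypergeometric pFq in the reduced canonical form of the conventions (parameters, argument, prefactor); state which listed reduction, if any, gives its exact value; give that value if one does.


Canonical form: C = \frac{3}{4} times 2F1 with upper {-\frac{5}{6}, \frac{7}{2}}, lower {\frac{16}{3}}, x = -1. Verdict: none - at argument -1 the multisets {-\frac{5}{6}, \frac{7}{2}} ; {\frac{16}{3}} match no listed identity.

First insight: t_0 being \frac{3}{4}, (1)_k (prefactor 3/4) is k! itself.
Step ratio: r(k) = -1 * (k-\frac{5}{6}) (k+\frac{7}{2}) / [(k+\frac{16}{3}) (k+1)] ; factor over Q: parameters, x = -1, and C = \frac{3}{4}.


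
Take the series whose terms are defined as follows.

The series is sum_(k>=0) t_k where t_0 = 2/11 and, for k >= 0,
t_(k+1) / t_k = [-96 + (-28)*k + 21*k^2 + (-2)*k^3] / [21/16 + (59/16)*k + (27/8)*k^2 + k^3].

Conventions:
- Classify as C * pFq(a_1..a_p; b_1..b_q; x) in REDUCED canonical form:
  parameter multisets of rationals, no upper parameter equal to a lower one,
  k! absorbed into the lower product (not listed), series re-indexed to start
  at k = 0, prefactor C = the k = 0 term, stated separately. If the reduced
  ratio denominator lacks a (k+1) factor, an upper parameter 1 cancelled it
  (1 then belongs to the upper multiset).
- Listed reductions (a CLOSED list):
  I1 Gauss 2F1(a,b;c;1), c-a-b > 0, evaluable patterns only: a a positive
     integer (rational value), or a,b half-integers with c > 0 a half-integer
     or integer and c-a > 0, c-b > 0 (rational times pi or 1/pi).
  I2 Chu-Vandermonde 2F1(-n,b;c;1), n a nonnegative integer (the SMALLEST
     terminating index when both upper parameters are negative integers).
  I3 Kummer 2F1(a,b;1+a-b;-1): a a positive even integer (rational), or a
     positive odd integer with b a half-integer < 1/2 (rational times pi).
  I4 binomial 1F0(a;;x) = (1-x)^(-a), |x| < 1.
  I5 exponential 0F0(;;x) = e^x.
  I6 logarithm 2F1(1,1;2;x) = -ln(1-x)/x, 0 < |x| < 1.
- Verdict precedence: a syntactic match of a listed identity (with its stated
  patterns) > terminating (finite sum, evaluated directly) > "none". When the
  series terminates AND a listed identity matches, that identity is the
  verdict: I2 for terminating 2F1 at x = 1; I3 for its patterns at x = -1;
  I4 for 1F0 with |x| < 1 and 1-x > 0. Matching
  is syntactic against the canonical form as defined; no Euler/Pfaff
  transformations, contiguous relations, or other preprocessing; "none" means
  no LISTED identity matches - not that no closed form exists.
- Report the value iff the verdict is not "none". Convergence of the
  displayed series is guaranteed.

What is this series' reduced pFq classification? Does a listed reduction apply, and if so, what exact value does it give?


At argument -2: a 2F1 with upper {-8, -4}, lower {7/8}, scaled by C = 2/11. Verdict: terminating - the sum ends at index 4 because -4 is a negative integer; exact evaluation follows. Sum: -280414/24955.

First insight: from the first term 2/11: the ratio is unreduced: k + 3/2 divides both sides (C = 2/11, x = -2).
Step ratio: r(k) = (-2) * (k-8) (k-4) / [(k+7/8) (k+1)] - rational in k. x = (-2); t_0 = 2/11; negate the roots.


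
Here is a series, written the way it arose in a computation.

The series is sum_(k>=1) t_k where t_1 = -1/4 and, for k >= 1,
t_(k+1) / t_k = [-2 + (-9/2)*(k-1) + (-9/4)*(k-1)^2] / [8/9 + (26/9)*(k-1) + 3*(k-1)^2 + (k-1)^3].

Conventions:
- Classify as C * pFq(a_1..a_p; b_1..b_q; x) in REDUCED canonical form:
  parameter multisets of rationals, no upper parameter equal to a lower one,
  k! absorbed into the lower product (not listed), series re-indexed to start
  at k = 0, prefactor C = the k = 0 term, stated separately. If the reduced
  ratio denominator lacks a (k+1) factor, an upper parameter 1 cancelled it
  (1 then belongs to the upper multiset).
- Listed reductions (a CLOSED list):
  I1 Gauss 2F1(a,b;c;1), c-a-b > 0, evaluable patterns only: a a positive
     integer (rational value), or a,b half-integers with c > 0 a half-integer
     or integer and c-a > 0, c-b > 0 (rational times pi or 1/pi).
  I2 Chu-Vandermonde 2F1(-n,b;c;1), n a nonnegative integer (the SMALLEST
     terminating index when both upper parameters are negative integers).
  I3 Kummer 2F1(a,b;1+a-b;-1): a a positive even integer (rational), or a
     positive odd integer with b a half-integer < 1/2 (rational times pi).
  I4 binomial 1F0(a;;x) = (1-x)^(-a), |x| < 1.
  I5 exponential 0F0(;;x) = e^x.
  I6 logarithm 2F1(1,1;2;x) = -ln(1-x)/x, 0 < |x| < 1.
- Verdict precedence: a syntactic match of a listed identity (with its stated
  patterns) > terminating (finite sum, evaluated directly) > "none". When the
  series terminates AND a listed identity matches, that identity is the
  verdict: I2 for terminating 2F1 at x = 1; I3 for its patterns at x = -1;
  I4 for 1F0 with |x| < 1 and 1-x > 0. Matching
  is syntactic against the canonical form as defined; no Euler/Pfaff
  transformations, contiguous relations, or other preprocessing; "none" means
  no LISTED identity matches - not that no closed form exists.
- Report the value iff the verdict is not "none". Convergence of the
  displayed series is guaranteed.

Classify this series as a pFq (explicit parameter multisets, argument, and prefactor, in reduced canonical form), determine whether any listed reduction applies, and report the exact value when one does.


Canonical form: C = -1/4 times 0F0 with upper {-}, lower {-}, x = -9/4. Verdict: this is the exponential series (I5) (the 0F0 exponential series at x = -9/4). Exact value: (-1/4) * e^(-9/4).

The tell: t_0 being -1/4, factor the ratio over Q (C = -1/4): negated roots = parameters.
Term ratio: r(k) = (-9/4) * 1 / [(k+1)] - rational in k. x = (-9/4); t_0 = -1/4; negate the roots.


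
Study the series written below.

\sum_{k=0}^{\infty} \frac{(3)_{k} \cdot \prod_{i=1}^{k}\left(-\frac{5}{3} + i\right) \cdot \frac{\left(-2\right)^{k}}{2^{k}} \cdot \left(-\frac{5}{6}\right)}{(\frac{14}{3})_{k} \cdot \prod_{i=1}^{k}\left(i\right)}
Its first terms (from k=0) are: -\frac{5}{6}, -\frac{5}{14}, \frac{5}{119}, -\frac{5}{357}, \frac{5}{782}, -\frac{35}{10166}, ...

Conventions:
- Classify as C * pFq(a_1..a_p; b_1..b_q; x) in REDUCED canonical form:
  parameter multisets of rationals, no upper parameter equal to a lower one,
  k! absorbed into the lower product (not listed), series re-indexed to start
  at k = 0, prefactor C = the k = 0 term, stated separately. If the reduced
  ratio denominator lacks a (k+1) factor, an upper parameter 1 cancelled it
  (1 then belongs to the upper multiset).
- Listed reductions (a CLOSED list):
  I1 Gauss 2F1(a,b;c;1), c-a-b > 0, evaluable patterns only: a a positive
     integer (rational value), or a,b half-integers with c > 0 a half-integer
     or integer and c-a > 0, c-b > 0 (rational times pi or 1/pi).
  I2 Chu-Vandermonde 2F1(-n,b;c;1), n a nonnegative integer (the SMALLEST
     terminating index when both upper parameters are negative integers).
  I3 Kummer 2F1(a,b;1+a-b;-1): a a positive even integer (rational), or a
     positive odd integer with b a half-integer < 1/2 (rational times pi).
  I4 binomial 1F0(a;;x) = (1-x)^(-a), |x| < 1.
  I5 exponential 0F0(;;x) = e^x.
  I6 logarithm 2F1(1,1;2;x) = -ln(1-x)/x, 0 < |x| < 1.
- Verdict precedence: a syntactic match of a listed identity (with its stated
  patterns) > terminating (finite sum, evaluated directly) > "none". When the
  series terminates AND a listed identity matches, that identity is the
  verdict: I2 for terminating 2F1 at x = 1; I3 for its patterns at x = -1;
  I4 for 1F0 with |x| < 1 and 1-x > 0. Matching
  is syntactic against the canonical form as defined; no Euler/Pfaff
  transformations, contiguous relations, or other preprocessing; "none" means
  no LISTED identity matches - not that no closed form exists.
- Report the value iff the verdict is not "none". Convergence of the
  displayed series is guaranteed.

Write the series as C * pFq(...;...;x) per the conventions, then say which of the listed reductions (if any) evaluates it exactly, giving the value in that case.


Key step: x = -1 and the two k-th powers (C = -5/6, x = -1) combine into one argument.
Adjacent-term ratio: r(k) = -1 * (k-\frac{2}{3}) (k+3) / [(k+\frac{14}{3}) (k+1)] ; factor over Q: parameters, x = -1, and C = -\frac{5}{6}.

Prefactor -\frac{5}{6}, argument -1: 2F1 with upper {-\frac{2}{3}, 3} over lower {\frac{14}{3}}. Verdict: none. A 2F1 with upper {-\frac{2}{3}, 3} fits none of I1-I6 at x = -1; the sum runs forever.


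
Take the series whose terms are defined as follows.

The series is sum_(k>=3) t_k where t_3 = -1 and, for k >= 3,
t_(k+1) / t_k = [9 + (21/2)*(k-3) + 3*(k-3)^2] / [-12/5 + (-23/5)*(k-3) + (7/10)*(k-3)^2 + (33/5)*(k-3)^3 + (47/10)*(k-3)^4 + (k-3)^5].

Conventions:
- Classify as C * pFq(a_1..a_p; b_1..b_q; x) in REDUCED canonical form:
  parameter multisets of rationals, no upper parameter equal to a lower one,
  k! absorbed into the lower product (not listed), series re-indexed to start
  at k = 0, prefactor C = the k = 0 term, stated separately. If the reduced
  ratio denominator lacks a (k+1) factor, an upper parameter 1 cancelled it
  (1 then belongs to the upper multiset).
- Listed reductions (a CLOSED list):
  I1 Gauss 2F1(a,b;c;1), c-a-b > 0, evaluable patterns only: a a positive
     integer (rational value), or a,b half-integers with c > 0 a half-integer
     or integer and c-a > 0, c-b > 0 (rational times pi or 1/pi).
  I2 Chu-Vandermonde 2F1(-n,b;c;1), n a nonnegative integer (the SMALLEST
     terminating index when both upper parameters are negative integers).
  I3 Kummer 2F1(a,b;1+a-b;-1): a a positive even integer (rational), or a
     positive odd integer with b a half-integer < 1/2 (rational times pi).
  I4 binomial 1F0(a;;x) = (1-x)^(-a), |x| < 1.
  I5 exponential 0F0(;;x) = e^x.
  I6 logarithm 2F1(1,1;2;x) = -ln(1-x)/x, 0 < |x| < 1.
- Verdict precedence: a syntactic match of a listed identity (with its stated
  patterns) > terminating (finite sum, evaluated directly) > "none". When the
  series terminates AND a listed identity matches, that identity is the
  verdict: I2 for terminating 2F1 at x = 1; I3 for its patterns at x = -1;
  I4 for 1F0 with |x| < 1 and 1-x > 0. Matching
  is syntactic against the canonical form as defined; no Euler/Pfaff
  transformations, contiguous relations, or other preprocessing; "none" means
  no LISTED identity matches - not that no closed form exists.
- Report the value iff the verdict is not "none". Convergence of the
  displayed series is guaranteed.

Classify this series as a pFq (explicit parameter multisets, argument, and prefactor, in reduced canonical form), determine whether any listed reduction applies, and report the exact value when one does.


First insight: x = 3 and cancel k + 3/2 from the displayed ratio first; then prefactor -1.
Adjacent-term ratio: r(k) = 3 * 1 / [(k-4/5) (k+1) (k+1)] - poly over poly, x = 3 from leading terms; C = -1 at k = 0.

At argument 3: a 0F2 with upper {-}, lower {-4/5, 1}, scaled by C = -1. Verdict: none here - no I1-I6 shape fits x = 3 with lower {-4/5, 1}.


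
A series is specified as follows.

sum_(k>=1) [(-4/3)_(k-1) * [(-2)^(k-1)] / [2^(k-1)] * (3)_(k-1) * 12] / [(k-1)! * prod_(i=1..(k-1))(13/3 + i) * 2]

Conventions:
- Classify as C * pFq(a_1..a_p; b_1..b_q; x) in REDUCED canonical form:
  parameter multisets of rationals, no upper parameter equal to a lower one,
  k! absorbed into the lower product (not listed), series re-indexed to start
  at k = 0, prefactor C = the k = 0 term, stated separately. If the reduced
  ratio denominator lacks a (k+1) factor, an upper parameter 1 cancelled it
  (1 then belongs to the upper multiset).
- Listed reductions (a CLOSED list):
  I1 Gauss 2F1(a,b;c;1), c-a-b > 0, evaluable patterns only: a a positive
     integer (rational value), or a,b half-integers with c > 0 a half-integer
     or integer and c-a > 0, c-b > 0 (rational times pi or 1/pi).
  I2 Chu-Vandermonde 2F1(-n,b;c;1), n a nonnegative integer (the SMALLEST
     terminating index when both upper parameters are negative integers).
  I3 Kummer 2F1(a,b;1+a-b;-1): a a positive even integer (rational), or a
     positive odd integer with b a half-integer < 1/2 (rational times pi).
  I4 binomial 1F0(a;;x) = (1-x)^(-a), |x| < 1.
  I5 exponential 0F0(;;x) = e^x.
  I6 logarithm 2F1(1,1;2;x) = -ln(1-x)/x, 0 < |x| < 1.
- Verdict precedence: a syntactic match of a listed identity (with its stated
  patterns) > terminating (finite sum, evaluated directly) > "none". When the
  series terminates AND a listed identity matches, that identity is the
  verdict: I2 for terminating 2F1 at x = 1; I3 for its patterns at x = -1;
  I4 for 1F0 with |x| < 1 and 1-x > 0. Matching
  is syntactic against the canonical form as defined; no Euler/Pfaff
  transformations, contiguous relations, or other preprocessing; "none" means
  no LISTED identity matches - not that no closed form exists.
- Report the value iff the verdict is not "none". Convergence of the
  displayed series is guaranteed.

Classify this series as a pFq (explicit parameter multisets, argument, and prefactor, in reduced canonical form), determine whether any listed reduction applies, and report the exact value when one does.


Structural cue: with t_0 = 6, the lower running product (prefactor 6) is a rising factorial.
Step ratio: r(k) = (-1) * (k-4/3) (k+3) / [(k+16/3) (k+1)] ; factor over Q: parameters, x = (-1), and C = 6.

Prefactor 6, argument -1: 2F1 with upper {-4/3, 3} over lower {16/3}. Verdict: none (x = -1): each listed identity misses the multisets {-4/3, 3} ; {16/3}.


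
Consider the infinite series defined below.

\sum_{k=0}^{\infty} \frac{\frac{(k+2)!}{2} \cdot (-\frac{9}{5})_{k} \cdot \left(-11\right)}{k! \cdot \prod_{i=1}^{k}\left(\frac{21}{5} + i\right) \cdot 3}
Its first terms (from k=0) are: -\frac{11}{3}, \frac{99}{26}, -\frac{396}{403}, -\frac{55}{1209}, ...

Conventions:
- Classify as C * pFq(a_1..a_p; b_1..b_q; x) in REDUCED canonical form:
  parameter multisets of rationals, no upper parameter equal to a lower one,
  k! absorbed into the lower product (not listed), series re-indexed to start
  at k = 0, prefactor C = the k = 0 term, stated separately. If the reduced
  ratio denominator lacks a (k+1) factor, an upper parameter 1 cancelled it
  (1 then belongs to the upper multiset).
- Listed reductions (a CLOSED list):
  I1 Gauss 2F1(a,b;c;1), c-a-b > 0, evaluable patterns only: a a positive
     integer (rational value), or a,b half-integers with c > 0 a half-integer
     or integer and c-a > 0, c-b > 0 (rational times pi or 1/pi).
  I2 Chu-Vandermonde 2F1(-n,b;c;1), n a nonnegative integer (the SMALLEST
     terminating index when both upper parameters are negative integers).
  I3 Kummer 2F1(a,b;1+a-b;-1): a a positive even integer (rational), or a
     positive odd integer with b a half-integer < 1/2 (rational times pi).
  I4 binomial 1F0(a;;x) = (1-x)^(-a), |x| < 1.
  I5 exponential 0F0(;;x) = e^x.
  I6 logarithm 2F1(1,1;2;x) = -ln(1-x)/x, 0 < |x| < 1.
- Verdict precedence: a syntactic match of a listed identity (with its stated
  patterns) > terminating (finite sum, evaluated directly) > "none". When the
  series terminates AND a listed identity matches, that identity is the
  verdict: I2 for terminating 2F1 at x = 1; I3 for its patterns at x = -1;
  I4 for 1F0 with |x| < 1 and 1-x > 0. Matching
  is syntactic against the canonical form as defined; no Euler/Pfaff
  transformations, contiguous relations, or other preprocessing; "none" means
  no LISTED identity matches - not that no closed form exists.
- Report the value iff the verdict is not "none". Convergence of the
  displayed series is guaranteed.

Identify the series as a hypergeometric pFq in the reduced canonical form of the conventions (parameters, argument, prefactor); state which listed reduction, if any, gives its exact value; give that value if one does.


At argument 1: a 2F1 with upper {-\frac{9}{5}, 3}, lower {\frac{26}{5}}, scaled by C = -\frac{11}{3}. Verdict: Gauss's theorem (I1) fires (x = 1: the Gamma ratio telescopes since c-a-b = 4 > 0 and a = 3 in Z>0). Hence: -\frac{1694}{1875}.

Key observation: x = 1 and the lower running product (prefactor -11/3) is a rising factorial.
Adjacent-term ratio: r(k) = 1 * (k-\frac{9}{5}) (k+3) / [(k+\frac{26}{5}) (k+1)] ; factor over Q: parameters, x = 1, and C = -\frac{11}{3}.


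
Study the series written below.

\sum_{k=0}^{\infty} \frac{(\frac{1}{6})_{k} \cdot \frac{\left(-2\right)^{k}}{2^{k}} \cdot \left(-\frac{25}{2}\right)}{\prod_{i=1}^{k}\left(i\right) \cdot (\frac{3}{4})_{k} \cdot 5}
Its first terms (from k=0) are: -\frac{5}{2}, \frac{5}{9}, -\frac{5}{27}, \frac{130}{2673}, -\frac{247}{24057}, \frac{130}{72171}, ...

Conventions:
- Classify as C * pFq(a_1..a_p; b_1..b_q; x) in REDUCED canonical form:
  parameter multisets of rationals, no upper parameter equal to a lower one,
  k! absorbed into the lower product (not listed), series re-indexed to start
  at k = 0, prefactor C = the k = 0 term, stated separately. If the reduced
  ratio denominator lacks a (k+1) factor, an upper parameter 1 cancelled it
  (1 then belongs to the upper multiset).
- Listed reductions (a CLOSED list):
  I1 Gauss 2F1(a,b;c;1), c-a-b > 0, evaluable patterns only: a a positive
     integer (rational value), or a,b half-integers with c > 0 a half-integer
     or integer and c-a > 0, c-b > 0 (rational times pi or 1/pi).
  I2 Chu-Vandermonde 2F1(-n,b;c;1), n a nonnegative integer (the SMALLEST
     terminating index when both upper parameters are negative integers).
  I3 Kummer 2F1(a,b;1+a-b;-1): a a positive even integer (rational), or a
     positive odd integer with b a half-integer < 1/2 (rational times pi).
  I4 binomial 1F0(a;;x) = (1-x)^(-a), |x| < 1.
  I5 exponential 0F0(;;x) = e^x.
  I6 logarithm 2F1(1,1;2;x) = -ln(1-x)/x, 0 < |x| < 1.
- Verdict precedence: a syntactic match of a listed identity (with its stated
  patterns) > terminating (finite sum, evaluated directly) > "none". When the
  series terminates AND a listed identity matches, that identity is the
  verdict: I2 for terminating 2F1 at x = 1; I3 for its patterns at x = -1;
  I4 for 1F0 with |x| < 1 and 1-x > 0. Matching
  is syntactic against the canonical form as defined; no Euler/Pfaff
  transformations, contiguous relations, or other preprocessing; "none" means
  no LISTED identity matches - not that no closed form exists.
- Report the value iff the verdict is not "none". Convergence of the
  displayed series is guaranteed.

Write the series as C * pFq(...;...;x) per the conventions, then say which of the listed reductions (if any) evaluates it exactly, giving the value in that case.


The series (x = -1) is 1F1: upper {\frac{1}{6}}, lower {\frac{3}{4}}, prefactor -\frac{5}{2}. Verdict: none. A 1F1 with upper {\frac{1}{6}} fits none of I1-I6 at x = -1; the sum runs forever.

Key step: t_0 being -\frac{5}{2}, the product of the first k integers (C = -5/2, x = -1) is k!.
Step ratio: r(k) = -1 * (k+\frac{1}{6}) / [(k+\frac{3}{4}) (k+1)] - rational; roots negated = parameters, x = -1, C = -\frac{5}{2}.


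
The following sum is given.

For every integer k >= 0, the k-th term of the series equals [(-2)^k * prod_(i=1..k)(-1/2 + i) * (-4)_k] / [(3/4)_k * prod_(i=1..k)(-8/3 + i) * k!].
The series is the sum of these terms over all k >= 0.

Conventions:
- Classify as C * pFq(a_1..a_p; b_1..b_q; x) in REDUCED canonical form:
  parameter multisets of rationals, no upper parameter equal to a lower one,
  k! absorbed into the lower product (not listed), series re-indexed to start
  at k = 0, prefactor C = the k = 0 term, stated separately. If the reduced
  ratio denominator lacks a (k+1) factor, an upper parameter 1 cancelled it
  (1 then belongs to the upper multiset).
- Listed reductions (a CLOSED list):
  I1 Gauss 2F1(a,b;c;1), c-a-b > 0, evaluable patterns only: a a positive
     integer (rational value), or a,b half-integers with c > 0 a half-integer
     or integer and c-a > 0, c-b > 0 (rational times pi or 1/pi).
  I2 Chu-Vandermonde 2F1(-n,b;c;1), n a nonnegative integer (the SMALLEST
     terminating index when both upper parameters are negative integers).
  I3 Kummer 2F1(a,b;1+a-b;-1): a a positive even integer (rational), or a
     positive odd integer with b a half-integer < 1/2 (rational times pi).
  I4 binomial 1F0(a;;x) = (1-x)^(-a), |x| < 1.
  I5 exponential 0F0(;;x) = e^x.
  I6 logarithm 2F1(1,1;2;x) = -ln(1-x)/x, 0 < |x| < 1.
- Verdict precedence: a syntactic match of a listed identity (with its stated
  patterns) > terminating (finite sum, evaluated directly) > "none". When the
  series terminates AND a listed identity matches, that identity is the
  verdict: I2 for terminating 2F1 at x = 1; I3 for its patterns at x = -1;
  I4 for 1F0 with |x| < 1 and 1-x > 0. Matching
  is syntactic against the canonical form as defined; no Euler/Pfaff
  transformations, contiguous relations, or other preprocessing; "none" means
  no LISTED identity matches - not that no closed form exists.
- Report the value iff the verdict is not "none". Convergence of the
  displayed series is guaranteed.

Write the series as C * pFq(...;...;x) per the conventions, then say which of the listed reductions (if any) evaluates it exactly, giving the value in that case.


Prefactor 1, argument -2: 2F2 with upper {-4, 1/2} over lower {-5/3, 3/4}. Verdict: terminating - the sum ends at index 4 because -4 is a negative integer; exact evaluation follows. Exact value: 27233/385.

Structural cue: t_0 = 1 here, and the running product (C = 1) telescopes to a rising factorial.
Consecutive-term ratio: r(k) = (-2) * (k-4) (k+1/2) / [(k-5/3) (k+3/4) (k+1)] - poly over poly, x = (-2) from leading terms; C = 1 at k = 0.


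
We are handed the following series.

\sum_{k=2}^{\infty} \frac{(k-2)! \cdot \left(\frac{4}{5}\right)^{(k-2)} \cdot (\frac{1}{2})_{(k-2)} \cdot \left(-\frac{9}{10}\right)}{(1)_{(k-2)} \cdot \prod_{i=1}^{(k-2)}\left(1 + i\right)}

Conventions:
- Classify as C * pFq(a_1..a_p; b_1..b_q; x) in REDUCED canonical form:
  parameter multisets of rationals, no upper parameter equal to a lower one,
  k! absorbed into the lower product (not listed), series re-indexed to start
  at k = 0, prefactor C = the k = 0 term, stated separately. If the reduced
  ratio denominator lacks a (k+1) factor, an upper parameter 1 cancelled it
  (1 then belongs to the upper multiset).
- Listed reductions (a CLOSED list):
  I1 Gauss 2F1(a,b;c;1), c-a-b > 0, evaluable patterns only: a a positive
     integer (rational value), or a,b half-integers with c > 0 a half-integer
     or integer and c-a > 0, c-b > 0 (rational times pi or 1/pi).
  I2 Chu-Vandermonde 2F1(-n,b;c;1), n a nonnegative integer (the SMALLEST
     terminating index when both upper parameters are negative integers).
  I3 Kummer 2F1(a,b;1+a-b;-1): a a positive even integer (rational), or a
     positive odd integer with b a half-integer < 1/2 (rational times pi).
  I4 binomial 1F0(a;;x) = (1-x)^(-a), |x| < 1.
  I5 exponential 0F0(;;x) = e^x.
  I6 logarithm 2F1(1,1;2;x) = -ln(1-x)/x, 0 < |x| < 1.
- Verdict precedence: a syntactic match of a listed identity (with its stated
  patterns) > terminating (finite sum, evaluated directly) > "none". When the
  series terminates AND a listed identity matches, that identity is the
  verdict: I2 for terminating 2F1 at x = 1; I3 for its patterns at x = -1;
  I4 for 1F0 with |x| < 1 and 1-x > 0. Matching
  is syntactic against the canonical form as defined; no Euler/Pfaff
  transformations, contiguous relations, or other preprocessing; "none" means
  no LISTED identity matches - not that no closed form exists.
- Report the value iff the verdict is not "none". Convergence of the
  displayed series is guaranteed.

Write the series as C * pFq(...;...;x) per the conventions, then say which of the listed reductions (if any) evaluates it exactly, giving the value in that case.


With C = -\frac{9}{10}: the canonical form is 2F1(\frac{1}{2}, 1; 2; \frac{4}{5}). Verdict: none. A 2F1 with upper {\frac{1}{2}, 1} fits none of I1-I6 at x = \frac{4}{5}; the sum runs forever.

Key observation: x = \frac{4}{5} and the lower running product (prefactor -9/10) is a rising factorial.
Consecutive-term ratio: r(k) = \frac{4}{5} * (k+\frac{1}{2}) (k+1) / [(k+2) (k+1)] - rational; roots negated = parameters, x = \frac{4}{5}, C = -\frac{9}{10}.


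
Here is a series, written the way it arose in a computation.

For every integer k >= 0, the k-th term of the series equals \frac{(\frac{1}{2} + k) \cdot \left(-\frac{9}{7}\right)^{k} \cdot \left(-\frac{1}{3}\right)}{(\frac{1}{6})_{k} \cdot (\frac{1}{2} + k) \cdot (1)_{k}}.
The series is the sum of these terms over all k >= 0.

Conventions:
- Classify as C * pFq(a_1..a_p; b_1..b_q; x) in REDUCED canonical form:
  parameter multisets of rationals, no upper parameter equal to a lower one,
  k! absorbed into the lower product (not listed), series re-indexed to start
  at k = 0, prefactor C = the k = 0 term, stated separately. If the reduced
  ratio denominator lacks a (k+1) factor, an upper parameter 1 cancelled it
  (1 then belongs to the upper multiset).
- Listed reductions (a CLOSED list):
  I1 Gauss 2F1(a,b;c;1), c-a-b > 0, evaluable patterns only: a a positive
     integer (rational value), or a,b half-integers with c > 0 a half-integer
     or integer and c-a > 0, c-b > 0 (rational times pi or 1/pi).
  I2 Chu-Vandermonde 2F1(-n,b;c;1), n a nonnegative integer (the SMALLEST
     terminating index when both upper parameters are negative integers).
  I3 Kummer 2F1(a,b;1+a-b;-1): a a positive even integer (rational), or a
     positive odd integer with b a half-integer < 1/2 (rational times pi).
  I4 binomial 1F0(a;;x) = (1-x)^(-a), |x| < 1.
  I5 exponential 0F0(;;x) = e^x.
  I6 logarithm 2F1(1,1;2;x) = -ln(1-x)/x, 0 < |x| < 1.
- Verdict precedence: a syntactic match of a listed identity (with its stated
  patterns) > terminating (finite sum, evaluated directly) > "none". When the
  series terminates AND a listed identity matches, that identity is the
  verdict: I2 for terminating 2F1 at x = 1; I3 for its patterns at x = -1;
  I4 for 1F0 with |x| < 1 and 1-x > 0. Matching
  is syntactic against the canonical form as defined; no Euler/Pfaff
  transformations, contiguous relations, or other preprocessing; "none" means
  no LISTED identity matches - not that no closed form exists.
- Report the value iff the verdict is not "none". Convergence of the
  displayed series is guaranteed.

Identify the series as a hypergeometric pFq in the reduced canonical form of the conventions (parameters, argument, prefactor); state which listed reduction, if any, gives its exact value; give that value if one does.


First insight: t_0 = -\frac{1}{3} here, and (1)_k (C = -1/3) is k! itself.
Term ratio: r(k) = -\frac{9}{7} * 1 / [(k+\frac{1}{6}) (k+1)] - rational; roots negated = parameters, x = -\frac{9}{7}, C = -\frac{1}{3}.

At argument -\frac{9}{7}: a 0F1 with upper {-}, lower {\frac{1}{6}}, scaled by C = -\frac{1}{3}. Verdict: none here - no I1-I6 shape fits x = -\frac{9}{7} with lower {\frac{1}{6}}.


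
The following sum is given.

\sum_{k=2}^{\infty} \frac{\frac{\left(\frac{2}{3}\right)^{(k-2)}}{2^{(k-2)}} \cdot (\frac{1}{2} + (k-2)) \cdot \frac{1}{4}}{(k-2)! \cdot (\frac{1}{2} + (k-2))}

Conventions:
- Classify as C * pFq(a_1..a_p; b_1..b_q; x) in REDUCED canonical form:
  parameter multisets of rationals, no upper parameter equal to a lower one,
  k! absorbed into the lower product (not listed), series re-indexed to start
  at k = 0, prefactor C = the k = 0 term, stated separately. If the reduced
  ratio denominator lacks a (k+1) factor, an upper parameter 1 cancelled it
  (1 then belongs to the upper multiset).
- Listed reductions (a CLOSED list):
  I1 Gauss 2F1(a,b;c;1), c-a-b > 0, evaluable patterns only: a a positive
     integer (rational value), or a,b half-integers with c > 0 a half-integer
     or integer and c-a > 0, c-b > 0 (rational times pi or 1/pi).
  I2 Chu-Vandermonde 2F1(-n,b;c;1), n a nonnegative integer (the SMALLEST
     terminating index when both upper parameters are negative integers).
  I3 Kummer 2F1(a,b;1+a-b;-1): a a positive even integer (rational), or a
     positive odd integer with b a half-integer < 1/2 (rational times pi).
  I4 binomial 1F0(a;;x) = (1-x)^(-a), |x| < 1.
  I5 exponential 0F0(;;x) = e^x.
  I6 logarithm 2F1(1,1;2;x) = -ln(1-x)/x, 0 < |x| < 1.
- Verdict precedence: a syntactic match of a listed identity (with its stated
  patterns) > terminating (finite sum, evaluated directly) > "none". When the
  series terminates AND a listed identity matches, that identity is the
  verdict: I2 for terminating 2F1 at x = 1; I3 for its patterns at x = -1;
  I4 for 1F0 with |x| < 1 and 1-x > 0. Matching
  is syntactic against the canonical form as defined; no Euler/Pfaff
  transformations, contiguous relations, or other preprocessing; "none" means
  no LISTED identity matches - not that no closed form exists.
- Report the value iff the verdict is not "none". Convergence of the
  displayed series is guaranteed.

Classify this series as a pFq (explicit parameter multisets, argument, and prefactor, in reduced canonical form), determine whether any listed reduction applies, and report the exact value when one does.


Prefactor \frac{1}{4}, argument \frac{1}{3}: 0F0 with upper {-} over lower {-}. Verdict: this is exponential (I5) (the 0F0 exponential series at x = \frac{1}{3}). Its exact value is \frac{1}{4} \cdot e^{\frac{1}{3}}.

The tell: t_0 being \frac{1}{4}, k + 1/2 divides numerator and denominator alike; prefactor 1/4 after cancelling.
Consecutive-term ratio: r(k) = \frac{1}{3} * 1 / [(k+1)] - rational in k. x = \frac{1}{3}; t_0 = \frac{1}{4}; negate the roots.


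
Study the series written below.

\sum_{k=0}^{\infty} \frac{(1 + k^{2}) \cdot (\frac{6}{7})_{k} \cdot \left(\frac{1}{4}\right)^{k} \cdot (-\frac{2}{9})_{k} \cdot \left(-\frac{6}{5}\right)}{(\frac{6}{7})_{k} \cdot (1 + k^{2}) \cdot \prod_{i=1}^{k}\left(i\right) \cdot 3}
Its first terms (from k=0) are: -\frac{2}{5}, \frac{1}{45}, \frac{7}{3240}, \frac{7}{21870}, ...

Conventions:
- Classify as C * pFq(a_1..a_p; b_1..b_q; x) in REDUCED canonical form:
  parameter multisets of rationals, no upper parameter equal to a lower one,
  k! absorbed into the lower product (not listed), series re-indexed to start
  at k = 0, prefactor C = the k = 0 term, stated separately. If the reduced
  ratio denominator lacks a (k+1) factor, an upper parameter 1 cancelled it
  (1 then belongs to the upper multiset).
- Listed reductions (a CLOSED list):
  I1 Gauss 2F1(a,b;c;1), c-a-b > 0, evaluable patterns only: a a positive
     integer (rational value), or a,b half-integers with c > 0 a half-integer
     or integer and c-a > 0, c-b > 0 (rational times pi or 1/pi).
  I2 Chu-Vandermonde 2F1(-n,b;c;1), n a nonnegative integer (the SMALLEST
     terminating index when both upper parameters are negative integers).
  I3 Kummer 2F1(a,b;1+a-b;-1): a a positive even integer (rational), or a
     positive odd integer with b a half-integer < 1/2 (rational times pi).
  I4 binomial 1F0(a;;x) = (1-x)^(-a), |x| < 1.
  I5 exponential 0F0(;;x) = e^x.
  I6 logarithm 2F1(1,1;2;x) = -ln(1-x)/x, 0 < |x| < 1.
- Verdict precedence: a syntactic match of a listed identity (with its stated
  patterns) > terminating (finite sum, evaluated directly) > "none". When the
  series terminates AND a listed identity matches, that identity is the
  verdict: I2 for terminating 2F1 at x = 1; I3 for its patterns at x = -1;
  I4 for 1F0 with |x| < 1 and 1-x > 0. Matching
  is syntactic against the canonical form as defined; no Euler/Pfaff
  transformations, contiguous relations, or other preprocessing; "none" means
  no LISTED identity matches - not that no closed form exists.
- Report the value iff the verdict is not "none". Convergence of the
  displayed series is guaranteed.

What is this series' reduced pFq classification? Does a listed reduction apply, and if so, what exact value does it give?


The series (x = \frac{1}{4}) is 1F0: upper {-\frac{2}{9}}, lower {-}, prefactor -\frac{2}{5}. Verdict: the binomial series (I4) fires (the 1F0 binomial series: exponent 2/9, x = \frac{1}{4}). Sum: \left(-\frac{2}{5}\right) \cdot \left(\frac{3}{4}\right)^{\frac{2}{9}}.

Key observation: t_0 being -\frac{2}{5}, the product of the first k integers (C = -2/5, x = 1/4) is k!.
Ratio: r(k) = \frac{1}{4} * (k-\frac{2}{9}) / [(k+1)] ; factor over Q: parameters, x = \frac{1}{4}, and C = -\frac{2}{5}.


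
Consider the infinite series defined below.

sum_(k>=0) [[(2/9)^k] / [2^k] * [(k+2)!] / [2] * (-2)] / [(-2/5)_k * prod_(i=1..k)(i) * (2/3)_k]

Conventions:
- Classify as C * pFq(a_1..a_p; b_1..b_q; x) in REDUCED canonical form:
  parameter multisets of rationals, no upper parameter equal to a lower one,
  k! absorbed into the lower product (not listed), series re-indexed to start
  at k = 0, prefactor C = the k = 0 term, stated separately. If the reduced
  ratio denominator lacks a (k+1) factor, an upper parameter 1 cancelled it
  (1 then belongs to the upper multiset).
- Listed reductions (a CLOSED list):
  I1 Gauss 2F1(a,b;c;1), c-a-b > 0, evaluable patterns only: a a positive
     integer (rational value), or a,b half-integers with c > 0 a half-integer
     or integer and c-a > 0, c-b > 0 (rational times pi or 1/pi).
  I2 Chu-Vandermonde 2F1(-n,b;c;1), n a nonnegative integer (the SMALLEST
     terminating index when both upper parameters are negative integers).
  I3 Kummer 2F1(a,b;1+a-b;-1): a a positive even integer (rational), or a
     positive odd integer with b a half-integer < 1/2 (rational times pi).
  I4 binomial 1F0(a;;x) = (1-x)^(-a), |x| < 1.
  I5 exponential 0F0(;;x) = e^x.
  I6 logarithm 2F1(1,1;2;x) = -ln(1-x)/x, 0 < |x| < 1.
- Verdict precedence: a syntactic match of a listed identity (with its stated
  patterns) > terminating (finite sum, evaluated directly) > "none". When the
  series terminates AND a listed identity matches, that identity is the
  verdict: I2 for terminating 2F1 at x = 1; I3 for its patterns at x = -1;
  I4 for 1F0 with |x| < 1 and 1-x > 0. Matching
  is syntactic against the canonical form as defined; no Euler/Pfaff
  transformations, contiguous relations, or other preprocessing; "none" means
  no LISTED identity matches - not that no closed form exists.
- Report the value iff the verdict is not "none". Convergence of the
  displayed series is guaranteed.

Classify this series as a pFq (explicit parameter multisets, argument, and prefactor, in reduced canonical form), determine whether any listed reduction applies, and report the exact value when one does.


Classification (C = -2): 1F2 with upper {3}, lower {-2/5, 2/3}, argument x = 1/9. Verdict: none - at argument 1/9 the multisets {3} ; {-2/5, 2/3} match no listed identity.

Structural cue: t_0 = -2 here, and the two k-th powers (prefactor -2) combine into one argument.
Step ratio: r(k) = (1/9) * (k+3) / [(k-2/5) (k+2/3) (k+1)] ; factor over Q: parameters, x = (1/9), and C = -2.
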